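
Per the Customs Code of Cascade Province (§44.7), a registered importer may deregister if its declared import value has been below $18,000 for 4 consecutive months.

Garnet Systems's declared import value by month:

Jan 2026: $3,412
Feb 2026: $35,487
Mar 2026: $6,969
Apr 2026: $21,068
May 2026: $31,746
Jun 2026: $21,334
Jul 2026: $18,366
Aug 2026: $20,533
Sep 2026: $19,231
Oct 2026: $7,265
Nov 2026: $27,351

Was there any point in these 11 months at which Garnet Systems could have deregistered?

Months below $18,000: Jan 2026, Mar 2026, Oct 2026.
Longest run of consecutive months below the threshold: 1.
1 < 4, so Garnet Systems never became eligible.

No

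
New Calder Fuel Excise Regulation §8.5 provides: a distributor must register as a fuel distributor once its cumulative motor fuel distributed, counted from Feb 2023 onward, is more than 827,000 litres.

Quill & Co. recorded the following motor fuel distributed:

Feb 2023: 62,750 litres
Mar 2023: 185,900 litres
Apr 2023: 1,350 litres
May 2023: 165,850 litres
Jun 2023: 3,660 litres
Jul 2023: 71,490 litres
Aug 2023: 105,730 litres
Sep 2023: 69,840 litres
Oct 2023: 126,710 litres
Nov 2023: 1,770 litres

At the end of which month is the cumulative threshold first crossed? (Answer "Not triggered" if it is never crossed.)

Not triggered

Through Feb 2023: 62,750 litres
Through Mar 2023: 248,650 litres
Through Apr 2023: 250,000 litres
Through May 2023: 415,850 litres
Through Jun 2023: 419,510 litres
Through Jul 2023: 491,000 litres
Through Aug 2023: 596,730 litres
Through Sep 2023: 666,570 litres
Through Oct 2023: 793,280 litres
Through Nov 2023: 795,050 litres
Final cumulative total 795,050 litres ≤ 827,000 litres; the threshold is never exceeded.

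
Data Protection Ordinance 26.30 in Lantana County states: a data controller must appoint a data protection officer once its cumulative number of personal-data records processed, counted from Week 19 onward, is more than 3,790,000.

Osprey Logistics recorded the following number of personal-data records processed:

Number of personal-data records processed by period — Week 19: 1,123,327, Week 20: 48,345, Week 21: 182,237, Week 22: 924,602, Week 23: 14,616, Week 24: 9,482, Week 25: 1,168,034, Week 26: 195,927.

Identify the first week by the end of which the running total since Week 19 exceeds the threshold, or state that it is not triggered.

Not triggered

Through Week 19: 1,123,327
Through Week 20: 1,171,672
Through Week 21: 1,353,909
Through Week 22: 2,278,511
Through Week 23: 2,293,127
Through Week 24: 2,302,609
Through Week 25: 3,470,643
Through Week 26: 3,666,570
Final cumulative total 3,666,570 ≤ 3,790,000; the threshold is never exceeded.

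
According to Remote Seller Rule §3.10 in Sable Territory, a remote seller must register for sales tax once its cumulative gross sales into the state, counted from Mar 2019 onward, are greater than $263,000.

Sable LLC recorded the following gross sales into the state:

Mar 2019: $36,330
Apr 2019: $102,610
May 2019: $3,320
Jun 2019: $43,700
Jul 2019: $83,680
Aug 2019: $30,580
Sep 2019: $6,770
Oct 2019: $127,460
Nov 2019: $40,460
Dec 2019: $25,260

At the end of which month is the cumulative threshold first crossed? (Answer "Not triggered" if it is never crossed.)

Jul 2019

Through Mar 2019: $36,330
Through Apr 2019: $138,940
Through May 2019: $142,260
Through Jun 2019: $185,960
Through Jul 2019: $269,640 ← exceeds threshold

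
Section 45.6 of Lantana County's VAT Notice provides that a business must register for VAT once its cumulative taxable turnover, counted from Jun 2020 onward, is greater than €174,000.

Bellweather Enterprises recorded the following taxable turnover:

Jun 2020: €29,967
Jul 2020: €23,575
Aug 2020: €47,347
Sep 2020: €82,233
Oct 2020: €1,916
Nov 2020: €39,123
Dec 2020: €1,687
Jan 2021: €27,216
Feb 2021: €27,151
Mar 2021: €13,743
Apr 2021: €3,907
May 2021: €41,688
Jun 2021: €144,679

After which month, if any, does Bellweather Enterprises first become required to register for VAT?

Through Jun 2020: €29,967
Through Jul 2020: €53,542
Through Aug 2020: €100,889
Through Sep 2020: €183,122 ← exceeds threshold

Sep 2020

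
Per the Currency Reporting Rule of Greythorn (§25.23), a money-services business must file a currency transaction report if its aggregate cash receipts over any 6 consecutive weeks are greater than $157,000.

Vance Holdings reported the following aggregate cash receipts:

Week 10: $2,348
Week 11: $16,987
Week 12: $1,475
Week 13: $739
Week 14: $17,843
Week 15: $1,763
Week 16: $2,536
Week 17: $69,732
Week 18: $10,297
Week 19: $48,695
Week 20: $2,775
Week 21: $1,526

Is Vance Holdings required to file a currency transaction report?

No

Week 10–Week 15: $2,348 + $16,987 + $1,475 + $739 + $17,843 + $1,763 = $41,155 (under)
Week 11–Week 16: $16,987 + $1,475 + $739 + $17,843 + $1,763 + $2,536 = $41,343 (under)
Week 12–Week 17: $1,475 + $739 + $17,843 + $1,763 + $2,536 + $69,732 = $94,088 (under)
Week 13–Week 18: $739 + $17,843 + $1,763 + $2,536 + $69,732 + $10,297 = $102,910 (under)
Week 14–Week 19: $17,843 + $1,763 + $2,536 + $69,732 + $10,297 + $48,695 = $150,866 (under)
Week 15–Week 20: $1,763 + $2,536 + $69,732 + $10,297 + $48,695 + $2,775 = $135,798 (under)
Week 16–Week 21: $2,536 + $69,732 + $10,297 + $48,695 + $2,775 + $1,526 = $135,561 (under)
No window exceeds $157,000.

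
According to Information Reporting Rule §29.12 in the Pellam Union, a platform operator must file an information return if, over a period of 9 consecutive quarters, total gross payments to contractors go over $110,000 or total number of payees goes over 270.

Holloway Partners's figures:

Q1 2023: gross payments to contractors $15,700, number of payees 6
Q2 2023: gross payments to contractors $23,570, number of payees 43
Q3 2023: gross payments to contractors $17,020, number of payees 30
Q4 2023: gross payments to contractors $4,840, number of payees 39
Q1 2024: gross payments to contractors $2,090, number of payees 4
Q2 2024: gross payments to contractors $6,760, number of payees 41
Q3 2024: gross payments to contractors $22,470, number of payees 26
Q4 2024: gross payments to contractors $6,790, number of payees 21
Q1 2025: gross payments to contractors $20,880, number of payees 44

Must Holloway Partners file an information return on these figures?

Yes

Total gross payments to contractors: $15,700 + $23,570 + $17,020 + $4,840 + $2,090 + $6,760 + $22,470 + $6,790 + $20,880 = $120,120 (> $110,000).
Total number of payees: 6 + 43 + 30 + 39 + 4 + 41 + 26 + 21 + 44 = 254 (≤ 270).
The test is 'or': at least one threshold is exceeded.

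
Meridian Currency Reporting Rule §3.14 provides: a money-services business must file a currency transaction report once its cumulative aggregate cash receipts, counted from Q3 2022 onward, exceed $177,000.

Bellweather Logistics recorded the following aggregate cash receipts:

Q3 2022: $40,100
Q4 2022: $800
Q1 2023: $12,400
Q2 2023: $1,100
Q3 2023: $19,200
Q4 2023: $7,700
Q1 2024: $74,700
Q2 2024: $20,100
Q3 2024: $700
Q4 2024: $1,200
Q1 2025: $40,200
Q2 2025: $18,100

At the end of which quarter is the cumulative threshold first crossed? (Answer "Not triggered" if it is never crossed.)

Through Q3 2022: $40,100
Through Q4 2022: $40,900
Through Q1 2023: $53,300
Through Q2 2023: $54,400
Through Q3 2023: $73,600
Through Q4 2023: $81,300
Through Q1 2024: $156,000
Through Q2 2024: $176,100
Through Q3 2024: $176,800
Through Q4 2024: $178,000 ← exceeds threshold

Q4 2024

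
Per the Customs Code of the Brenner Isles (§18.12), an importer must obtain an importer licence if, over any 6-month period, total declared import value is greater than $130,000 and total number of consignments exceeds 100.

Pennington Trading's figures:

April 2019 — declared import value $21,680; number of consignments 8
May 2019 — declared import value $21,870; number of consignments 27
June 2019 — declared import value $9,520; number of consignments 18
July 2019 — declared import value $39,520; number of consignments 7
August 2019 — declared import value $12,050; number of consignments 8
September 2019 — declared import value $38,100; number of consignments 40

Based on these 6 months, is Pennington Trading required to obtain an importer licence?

Total declared import value: $21,680 + $21,870 + $9,520 + $39,520 + $12,050 + $38,100 = $142,740 (> $130,000).
Total number of consignments: 8 + 27 + 18 + 7 + 8 + 40 = 108 (> 100).
The test is 'and': both thresholds are exceeded.

Yes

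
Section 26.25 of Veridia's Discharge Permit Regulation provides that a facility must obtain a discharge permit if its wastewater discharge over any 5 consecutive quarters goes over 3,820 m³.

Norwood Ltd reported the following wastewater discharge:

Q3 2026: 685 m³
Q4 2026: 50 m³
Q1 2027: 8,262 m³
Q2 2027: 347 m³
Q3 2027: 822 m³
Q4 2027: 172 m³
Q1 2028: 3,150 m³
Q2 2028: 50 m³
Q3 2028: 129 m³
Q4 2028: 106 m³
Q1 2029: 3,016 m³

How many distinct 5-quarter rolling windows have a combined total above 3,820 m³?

6

Q3 2026–Q3 2027: 685 m³ + 50 m³ + 8,262 m³ + 347 m³ + 822 m³ = 10,166 m³ (over)
Q4 2026–Q4 2027: 50 m³ + 8,262 m³ + 347 m³ + 822 m³ + 172 m³ = 9,653 m³ (over)
Q1 2027–Q1 2028: 8,262 m³ + 347 m³ + 822 m³ + 172 m³ + 3,150 m³ = 12,753 m³ (over)
Q2 2027–Q2 2028: 347 m³ + 822 m³ + 172 m³ + 3,150 m³ + 50 m³ = 4,541 m³ (over)
Q3 2027–Q3 2028: 822 m³ + 172 m³ + 3,150 m³ + 50 m³ + 129 m³ = 4,323 m³ (over)
Q4 2027–Q4 2028: 172 m³ + 3,150 m³ + 50 m³ + 129 m³ + 106 m³ = 3,607 m³ (under)
Q1 2028–Q1 2029: 3,150 m³ + 50 m³ + 129 m³ + 106 m³ + 3,016 m³ = 6,451 m³ (over)
6 windows exceed the threshold.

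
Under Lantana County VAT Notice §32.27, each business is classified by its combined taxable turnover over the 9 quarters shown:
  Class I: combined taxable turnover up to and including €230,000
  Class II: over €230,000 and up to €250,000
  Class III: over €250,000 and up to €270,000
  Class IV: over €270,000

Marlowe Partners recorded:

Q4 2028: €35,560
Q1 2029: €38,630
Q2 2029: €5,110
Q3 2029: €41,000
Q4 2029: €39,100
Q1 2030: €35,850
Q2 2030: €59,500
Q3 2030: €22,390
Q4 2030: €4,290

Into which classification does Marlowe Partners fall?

Combined taxable turnover: €35,560 + €38,630 + €5,110 + €41,000 + €39,100 + €35,850 + €59,500 + €22,390 + €4,290 = €281,430.
€281,430 > €270,000, so Class IV applies.

Class IV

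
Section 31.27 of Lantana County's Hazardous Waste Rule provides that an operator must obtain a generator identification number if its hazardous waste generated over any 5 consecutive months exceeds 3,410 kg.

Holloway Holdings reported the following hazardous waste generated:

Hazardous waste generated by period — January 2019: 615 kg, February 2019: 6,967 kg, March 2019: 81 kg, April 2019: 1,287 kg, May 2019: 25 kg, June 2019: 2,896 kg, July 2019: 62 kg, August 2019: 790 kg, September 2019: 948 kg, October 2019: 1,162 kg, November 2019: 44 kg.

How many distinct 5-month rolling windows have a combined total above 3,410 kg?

January 2019–May 2019: 615 kg + 6,967 kg + 81 kg + 1,287 kg + 25 kg = 8,975 kg (over)
February 2019–June 2019: 6,967 kg + 81 kg + 1,287 kg + 25 kg + 2,896 kg = 11,256 kg (over)
March 2019–July 2019: 81 kg + 1,287 kg + 25 kg + 2,896 kg + 62 kg = 4,351 kg (over)
April 2019–August 2019: 1,287 kg + 25 kg + 2,896 kg + 62 kg + 790 kg = 5,060 kg (over)
May 2019–September 2019: 25 kg + 2,896 kg + 62 kg + 790 kg + 948 kg = 4,721 kg (over)
June 2019–October 2019: 2,896 kg + 62 kg + 790 kg + 948 kg + 1,162 kg = 5,858 kg (over)
July 2019–November 2019: 62 kg + 790 kg + 948 kg + 1,162 kg + 44 kg = 3,006 kg (under)
6 windows exceed the threshold.

6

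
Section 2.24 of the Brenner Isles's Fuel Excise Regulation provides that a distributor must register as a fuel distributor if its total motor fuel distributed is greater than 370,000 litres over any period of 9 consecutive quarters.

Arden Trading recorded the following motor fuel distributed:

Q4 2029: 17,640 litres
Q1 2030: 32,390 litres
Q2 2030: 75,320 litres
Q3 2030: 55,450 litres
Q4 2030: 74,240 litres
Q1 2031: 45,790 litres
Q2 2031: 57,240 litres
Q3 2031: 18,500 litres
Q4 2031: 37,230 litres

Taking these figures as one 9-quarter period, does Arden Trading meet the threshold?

Total motor fuel distributed: 17,640 litres + 32,390 litres + 75,320 litres + 55,450 litres + 74,240 litres + 45,790 litres + 57,240 litres + 18,500 litres + 37,230 litres = 413,800 litres.
413,800 litres > 370,000 litres, so the threshold is exceeded.

Yes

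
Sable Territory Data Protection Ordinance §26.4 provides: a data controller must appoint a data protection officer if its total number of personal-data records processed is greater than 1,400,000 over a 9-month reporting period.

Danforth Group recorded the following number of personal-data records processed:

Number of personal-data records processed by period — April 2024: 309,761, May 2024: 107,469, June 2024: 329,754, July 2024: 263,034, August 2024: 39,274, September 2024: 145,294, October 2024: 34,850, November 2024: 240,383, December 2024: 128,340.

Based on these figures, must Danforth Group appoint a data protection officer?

Yes

Total number of personal-data records processed: 309,761 + 107,469 + 329,754 + 263,034 + 39,274 + 145,294 + 34,850 + 240,383 + 128,340 = 1,598,159.
1,598,159 > 1,400,000, so the threshold is exceeded.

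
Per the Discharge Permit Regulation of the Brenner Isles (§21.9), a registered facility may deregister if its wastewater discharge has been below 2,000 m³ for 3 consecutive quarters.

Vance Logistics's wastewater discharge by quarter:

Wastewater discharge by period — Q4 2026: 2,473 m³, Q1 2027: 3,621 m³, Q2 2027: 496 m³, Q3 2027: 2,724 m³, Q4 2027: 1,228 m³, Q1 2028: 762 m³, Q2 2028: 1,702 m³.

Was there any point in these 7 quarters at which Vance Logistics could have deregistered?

Yes

Quarters below 2,000 m³: Q2 2027, Q4 2027, Q1 2028, Q2 2028.
Longest run of consecutive quarters below the threshold: 3.
3 ≥ 3, so Vance Logistics became eligible.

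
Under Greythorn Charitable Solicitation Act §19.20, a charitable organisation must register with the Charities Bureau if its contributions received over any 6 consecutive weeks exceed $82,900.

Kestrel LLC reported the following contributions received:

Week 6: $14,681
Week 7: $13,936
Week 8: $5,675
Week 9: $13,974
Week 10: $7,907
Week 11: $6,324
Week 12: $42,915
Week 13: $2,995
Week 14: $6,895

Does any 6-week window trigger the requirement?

Yes

Week 6–Week 11: $14,681 + $13,936 + $5,675 + $13,974 + $7,907 + $6,324 = $62,497 (under)
Week 7–Week 12: $13,936 + $5,675 + $13,974 + $7,907 + $6,324 + $42,915 = $90,731 (over)
Week 8–Week 13: $5,675 + $13,974 + $7,907 + $6,324 + $42,915 + $2,995 = $79,790 (under)
Week 9–Week 14: $13,974 + $7,907 + $6,324 + $42,915 + $2,995 + $6,895 = $81,010 (under)
At least one window exceeds $82,900.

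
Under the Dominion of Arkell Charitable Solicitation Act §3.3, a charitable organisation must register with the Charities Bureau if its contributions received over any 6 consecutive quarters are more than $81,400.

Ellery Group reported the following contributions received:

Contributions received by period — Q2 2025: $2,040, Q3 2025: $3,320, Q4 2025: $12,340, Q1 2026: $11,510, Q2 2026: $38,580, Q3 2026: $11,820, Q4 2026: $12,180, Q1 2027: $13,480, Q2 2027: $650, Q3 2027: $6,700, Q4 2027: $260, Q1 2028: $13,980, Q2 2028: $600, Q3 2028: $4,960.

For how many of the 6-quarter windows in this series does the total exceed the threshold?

4

Q2 2025–Q3 2026: $2,040 + $3,320 + $12,340 + $11,510 + $38,580 + $11,820 = $79,610 (under)
Q3 2025–Q4 2026: $3,320 + $12,340 + $11,510 + $38,580 + $11,820 + $12,180 = $89,750 (over)
Q4 2025–Q1 2027: $12,340 + $11,510 + $38,580 + $11,820 + $12,180 + $13,480 = $99,910 (over)
Q1 2026–Q2 2027: $11,510 + $38,580 + $11,820 + $12,180 + $13,480 + $650 = $88,220 (over)
Q2 2026–Q3 2027: $38,580 + $11,820 + $12,180 + $13,480 + $650 + $6,700 = $83,410 (over)
Q3 2026–Q4 2027: $11,820 + $12,180 + $13,480 + $650 + $6,700 + $260 = $45,090 (under)
Q4 2026–Q1 2028: $12,180 + $13,480 + $650 + $6,700 + $260 + $13,980 = $47,250 (under)
Q1 2027–Q2 2028: $13,480 + $650 + $6,700 + $260 + $13,980 + $600 = $35,670 (under)
Q2 2027–Q3 2028: $650 + $6,700 + $260 + $13,980 + $600 + $4,960 = $27,150 (under)
4 windows exceed the threshold.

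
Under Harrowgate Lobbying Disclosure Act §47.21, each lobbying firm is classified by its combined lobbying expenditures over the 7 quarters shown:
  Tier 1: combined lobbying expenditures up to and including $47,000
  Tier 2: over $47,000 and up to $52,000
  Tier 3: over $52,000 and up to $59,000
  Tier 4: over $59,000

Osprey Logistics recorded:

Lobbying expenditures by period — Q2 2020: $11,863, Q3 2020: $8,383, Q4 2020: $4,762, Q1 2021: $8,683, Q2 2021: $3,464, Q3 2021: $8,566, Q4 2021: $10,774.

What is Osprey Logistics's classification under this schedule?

Tier 3

Combined lobbying expenditures: $11,863 + $8,383 + $4,762 + $8,683 + $3,464 + $8,566 + $10,774 = $56,495.
$52,000 < $56,495 ≤ $59,000, so Tier 3 applies.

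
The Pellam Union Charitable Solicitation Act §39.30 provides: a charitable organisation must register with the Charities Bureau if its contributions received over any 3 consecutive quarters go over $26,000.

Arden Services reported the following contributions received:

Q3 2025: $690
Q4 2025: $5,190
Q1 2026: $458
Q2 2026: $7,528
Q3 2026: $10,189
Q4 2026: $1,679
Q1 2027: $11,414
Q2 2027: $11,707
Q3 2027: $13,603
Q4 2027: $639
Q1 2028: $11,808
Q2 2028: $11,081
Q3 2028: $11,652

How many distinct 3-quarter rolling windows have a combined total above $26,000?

Q3 2025–Q1 2026: $690 + $5,190 + $458 = $6,338 (under)
Q4 2025–Q2 2026: $5,190 + $458 + $7,528 = $13,176 (under)
Q1 2026–Q3 2026: $458 + $7,528 + $10,189 = $18,175 (under)
Q2 2026–Q4 2026: $7,528 + $10,189 + $1,679 = $19,396 (under)
Q3 2026–Q1 2027: $10,189 + $1,679 + $11,414 = $23,282 (under)
Q4 2026–Q2 2027: $1,679 + $11,414 + $11,707 = $24,800 (under)
Q1 2027–Q3 2027: $11,414 + $11,707 + $13,603 = $36,724 (over)
Q2 2027–Q4 2027: $11,707 + $13,603 + $639 = $25,949 (under)
Q3 2027–Q1 2028: $13,603 + $639 + $11,808 = $26,050 (over)
Q4 2027–Q2 2028: $639 + $11,808 + $11,081 = $23,528 (under)
Q1 2028–Q3 2028: $11,808 + $11,081 + $11,652 = $34,541 (over)
3 windows exceed the threshold.

3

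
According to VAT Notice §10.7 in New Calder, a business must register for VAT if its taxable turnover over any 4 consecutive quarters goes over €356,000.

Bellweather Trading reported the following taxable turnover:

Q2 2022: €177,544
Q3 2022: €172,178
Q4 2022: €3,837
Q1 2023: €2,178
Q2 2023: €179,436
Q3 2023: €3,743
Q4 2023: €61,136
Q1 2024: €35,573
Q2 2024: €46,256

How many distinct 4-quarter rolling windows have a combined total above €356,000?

Q2 2022–Q1 2023: €177,544 + €172,178 + €3,837 + €2,178 = €355,737 (under)
Q3 2022–Q2 2023: €172,178 + €3,837 + €2,178 + €179,436 = €357,629 (over)
Q4 2022–Q3 2023: €3,837 + €2,178 + €179,436 + €3,743 = €189,194 (under)
Q1 2023–Q4 2023: €2,178 + €179,436 + €3,743 + €61,136 = €246,493 (under)
Q2 2023–Q1 2024: €179,436 + €3,743 + €61,136 + €35,573 = €279,888 (under)
Q3 2023–Q2 2024: €3,743 + €61,136 + €35,573 + €46,256 = €146,708 (under)
1 window exceeds the threshold.

1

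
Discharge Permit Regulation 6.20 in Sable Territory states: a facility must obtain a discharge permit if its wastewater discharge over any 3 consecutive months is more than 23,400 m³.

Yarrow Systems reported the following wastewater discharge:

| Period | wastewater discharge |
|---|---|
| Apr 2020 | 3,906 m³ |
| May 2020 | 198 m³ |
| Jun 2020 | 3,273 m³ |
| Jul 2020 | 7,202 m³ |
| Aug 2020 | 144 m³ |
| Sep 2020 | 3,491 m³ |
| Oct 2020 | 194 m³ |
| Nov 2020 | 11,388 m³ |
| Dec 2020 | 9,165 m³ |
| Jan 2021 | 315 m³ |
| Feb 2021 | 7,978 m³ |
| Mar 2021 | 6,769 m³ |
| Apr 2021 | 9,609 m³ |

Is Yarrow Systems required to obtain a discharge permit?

Yes

Apr 2020–Jun 2020: 3,906 m³ + 198 m³ + 3,273 m³ = 7,377 m³ (under)
May 2020–Jul 2020: 198 m³ + 3,273 m³ + 7,202 m³ = 10,673 m³ (under)
Jun 2020–Aug 2020: 3,273 m³ + 7,202 m³ + 144 m³ = 10,619 m³ (under)
Jul 2020–Sep 2020: 7,202 m³ + 144 m³ + 3,491 m³ = 10,837 m³ (under)
Aug 2020–Oct 2020: 144 m³ + 3,491 m³ + 194 m³ = 3,829 m³ (under)
Sep 2020–Nov 2020: 3,491 m³ + 194 m³ + 11,388 m³ = 15,073 m³ (under)
Oct 2020–Dec 2020: 194 m³ + 11,388 m³ + 9,165 m³ = 20,747 m³ (under)
Nov 2020–Jan 2021: 11,388 m³ + 9,165 m³ + 315 m³ = 20,868 m³ (under)
Dec 2020–Feb 2021: 9,165 m³ + 315 m³ + 7,978 m³ = 17,458 m³ (under)
Jan 2021–Mar 2021: 315 m³ + 7,978 m³ + 6,769 m³ = 15,062 m³ (under)
Feb 2021–Apr 2021: 7,978 m³ + 6,769 m³ + 9,609 m³ = 24,356 m³ (over)
At least one window exceeds 23,400 m³.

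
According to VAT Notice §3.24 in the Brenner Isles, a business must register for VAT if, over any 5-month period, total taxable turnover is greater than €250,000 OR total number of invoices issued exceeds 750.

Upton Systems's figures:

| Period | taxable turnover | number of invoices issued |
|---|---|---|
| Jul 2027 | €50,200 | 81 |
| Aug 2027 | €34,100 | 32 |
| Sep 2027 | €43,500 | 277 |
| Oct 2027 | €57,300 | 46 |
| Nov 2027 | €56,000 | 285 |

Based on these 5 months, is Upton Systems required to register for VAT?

No

Total taxable turnover: €50,200 + €34,100 + €43,500 + €57,300 + €56,000 = €241,100 (≤ €250,000).
Total number of invoices issued: 81 + 32 + 277 + 46 + 285 = 721 (≤ 750).
The test is 'or': neither threshold is exceeded.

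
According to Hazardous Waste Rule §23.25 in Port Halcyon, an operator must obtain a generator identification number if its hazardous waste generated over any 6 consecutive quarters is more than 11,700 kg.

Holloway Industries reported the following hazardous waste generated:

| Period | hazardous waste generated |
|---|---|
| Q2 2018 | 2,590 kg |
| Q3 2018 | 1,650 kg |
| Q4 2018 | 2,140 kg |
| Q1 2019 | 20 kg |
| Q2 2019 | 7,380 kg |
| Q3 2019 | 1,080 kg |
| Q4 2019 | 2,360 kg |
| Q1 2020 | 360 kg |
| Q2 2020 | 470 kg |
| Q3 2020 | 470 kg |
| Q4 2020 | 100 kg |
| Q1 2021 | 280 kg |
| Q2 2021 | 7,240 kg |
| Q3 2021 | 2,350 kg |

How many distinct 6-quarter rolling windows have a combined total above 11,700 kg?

Q2 2018–Q3 2019: 2,590 kg + 1,650 kg + 2,140 kg + 20 kg + 7,380 kg + 1,080 kg = 14,860 kg (over)
Q3 2018–Q4 2019: 1,650 kg + 2,140 kg + 20 kg + 7,380 kg + 1,080 kg + 2,360 kg = 14,630 kg (over)
Q4 2018–Q1 2020: 2,140 kg + 20 kg + 7,380 kg + 1,080 kg + 2,360 kg + 360 kg = 13,340 kg (over)
Q1 2019–Q2 2020: 20 kg + 7,380 kg + 1,080 kg + 2,360 kg + 360 kg + 470 kg = 11,670 kg (under)
Q2 2019–Q3 2020: 7,380 kg + 1,080 kg + 2,360 kg + 360 kg + 470 kg + 470 kg = 12,120 kg (over)
Q3 2019–Q4 2020: 1,080 kg + 2,360 kg + 360 kg + 470 kg + 470 kg + 100 kg = 4,840 kg (under)
Q4 2019–Q1 2021: 2,360 kg + 360 kg + 470 kg + 470 kg + 100 kg + 280 kg = 4,040 kg (under)
Q1 2020–Q2 2021: 360 kg + 470 kg + 470 kg + 100 kg + 280 kg + 7,240 kg = 8,920 kg (under)
Q2 2020–Q3 2021: 470 kg + 470 kg + 100 kg + 280 kg + 7,240 kg + 2,350 kg = 10,910 kg (under)
4 windows exceed the threshold.

4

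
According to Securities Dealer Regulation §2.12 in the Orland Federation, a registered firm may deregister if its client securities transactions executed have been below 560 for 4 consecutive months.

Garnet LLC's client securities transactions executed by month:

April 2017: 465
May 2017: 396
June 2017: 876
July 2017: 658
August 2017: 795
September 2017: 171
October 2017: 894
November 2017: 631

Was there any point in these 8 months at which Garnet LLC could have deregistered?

Months below 560: April 2017, May 2017, September 2017.
Longest run of consecutive months below the threshold: 2.
2 < 4, so Garnet LLC never became eligible.

No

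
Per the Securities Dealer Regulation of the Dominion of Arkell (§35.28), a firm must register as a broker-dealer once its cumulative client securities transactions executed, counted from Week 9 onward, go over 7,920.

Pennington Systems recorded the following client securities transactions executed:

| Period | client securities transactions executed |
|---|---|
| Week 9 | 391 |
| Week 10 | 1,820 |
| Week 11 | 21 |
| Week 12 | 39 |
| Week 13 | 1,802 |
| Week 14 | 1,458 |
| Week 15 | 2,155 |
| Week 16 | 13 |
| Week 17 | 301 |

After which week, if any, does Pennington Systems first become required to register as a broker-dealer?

Through Week 9: 391
Through Week 10: 2,211
Through Week 11: 2,232
Through Week 12: 2,271
Through Week 13: 4,073
Through Week 14: 5,531
Through Week 15: 7,686
Through Week 16: 7,699
Through Week 17: 8,000 ← exceeds threshold

Week 17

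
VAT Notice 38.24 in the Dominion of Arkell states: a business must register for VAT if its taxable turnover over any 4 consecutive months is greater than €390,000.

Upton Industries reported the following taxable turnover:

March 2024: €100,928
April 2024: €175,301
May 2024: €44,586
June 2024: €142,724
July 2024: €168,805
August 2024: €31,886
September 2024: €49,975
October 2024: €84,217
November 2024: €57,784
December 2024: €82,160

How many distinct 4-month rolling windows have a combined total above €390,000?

March 2024–June 2024: €100,928 + €175,301 + €44,586 + €142,724 = €463,539 (over)
April 2024–July 2024: €175,301 + €44,586 + €142,724 + €168,805 = €531,416 (over)
May 2024–August 2024: €44,586 + €142,724 + €168,805 + €31,886 = €388,001 (under)
June 2024–September 2024: €142,724 + €168,805 + €31,886 + €49,975 = €393,390 (over)
July 2024–October 2024: €168,805 + €31,886 + €49,975 + €84,217 = €334,883 (under)
August 2024–November 2024: €31,886 + €49,975 + €84,217 + €57,784 = €223,862 (under)
September 2024–December 2024: €49,975 + €84,217 + €57,784 + €82,160 = €274,136 (under)
3 windows exceed the threshold.

3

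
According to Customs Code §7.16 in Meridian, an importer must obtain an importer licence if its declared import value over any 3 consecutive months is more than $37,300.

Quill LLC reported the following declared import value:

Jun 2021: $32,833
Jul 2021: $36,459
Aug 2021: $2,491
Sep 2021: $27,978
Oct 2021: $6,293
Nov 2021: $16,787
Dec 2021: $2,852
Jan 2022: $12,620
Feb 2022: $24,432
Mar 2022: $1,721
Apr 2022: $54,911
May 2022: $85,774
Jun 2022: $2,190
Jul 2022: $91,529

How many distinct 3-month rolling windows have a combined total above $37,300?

Jun 2021–Aug 2021: $32,833 + $36,459 + $2,491 = $71,783 (over)
Jul 2021–Sep 2021: $36,459 + $2,491 + $27,978 = $66,928 (over)
Aug 2021–Oct 2021: $2,491 + $27,978 + $6,293 = $36,762 (under)
Sep 2021–Nov 2021: $27,978 + $6,293 + $16,787 = $51,058 (over)
Oct 2021–Dec 2021: $6,293 + $16,787 + $2,852 = $25,932 (under)
Nov 2021–Jan 2022: $16,787 + $2,852 + $12,620 = $32,259 (under)
Dec 2021–Feb 2022: $2,852 + $12,620 + $24,432 = $39,904 (over)
Jan 2022–Mar 2022: $12,620 + $24,432 + $1,721 = $38,773 (over)
Feb 2022–Apr 2022: $24,432 + $1,721 + $54,911 = $81,064 (over)
Mar 2022–May 2022: $1,721 + $54,911 + $85,774 = $142,406 (over)
Apr 2022–Jun 2022: $54,911 + $85,774 + $2,190 = $142,875 (over)
May 2022–Jul 2022: $85,774 + $2,190 + $91,529 = $179,493 (over)
9 windows exceed the threshold.

9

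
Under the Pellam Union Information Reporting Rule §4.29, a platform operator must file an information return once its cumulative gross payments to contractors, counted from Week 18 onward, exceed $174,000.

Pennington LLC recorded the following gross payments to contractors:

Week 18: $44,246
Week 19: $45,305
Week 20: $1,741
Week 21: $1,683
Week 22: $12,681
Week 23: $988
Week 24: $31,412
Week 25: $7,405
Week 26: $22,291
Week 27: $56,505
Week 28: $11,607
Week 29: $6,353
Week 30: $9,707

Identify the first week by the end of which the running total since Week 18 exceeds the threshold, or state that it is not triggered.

Week 27

Through Week 18: $44,246
Through Week 19: $89,551
Through Week 20: $91,292
Through Week 21: $92,975
Through Week 22: $105,656
Through Week 23: $106,644
Through Week 24: $138,056
Through Week 25: $145,461
Through Week 26: $167,752
Through Week 27: $224,257 ← exceeds threshold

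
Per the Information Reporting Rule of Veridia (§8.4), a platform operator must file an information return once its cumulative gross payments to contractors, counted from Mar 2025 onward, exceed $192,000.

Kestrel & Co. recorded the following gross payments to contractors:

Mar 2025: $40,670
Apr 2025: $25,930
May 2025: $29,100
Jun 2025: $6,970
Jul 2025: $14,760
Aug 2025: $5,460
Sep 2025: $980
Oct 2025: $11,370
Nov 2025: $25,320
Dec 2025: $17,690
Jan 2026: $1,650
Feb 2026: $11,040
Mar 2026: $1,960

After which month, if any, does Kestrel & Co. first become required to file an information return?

Mar 2026

Through Mar 2025: $40,670
Through Apr 2025: $66,600
Through May 2025: $95,700
Through Jun 2025: $102,670
Through Jul 2025: $117,430
Through Aug 2025: $122,890
Through Sep 2025: $123,870
Through Oct 2025: $135,240
Through Nov 2025: $160,560
Through Dec 2025: $178,250
Through Jan 2026: $179,900
Through Feb 2026: $190,940
Through Mar 2026: $192,900 ← exceeds threshold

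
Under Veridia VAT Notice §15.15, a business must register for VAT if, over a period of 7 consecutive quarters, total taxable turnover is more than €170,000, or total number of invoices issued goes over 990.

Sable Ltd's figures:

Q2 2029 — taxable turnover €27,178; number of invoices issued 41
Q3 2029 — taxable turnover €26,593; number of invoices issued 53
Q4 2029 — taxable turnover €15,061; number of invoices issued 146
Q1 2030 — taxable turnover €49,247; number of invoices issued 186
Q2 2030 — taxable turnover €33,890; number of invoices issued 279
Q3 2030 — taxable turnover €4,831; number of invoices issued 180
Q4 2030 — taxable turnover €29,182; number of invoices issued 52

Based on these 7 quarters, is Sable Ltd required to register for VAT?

Total taxable turnover: €27,178 + €26,593 + €15,061 + €49,247 + €33,890 + €4,831 + €29,182 = €185,982 (> €170,000).
Total number of invoices issued: 41 + 53 + 146 + 186 + 279 + 180 + 52 = 937 (≤ 990).
The test is 'or': at least one threshold is exceeded.

Yes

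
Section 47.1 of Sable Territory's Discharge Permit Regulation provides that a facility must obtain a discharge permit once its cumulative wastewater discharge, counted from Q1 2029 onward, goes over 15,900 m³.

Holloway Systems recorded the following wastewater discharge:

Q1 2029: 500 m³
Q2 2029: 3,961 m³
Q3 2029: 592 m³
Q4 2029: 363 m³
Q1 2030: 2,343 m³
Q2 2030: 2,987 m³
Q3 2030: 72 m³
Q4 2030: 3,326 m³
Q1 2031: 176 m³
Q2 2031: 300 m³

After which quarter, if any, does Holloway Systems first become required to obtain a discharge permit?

Not triggered

Through Q1 2029: 500 m³
Through Q2 2029: 4,461 m³
Through Q3 2029: 5,053 m³
Through Q4 2029: 5,416 m³
Through Q1 2030: 7,759 m³
Through Q2 2030: 10,746 m³
Through Q3 2030: 10,818 m³
Through Q4 2030: 14,144 m³
Through Q1 2031: 14,320 m³
Through Q2 2031: 14,620 m³
Final cumulative total 14,620 m³ ≤ 15,900 m³; the threshold is never exceeded.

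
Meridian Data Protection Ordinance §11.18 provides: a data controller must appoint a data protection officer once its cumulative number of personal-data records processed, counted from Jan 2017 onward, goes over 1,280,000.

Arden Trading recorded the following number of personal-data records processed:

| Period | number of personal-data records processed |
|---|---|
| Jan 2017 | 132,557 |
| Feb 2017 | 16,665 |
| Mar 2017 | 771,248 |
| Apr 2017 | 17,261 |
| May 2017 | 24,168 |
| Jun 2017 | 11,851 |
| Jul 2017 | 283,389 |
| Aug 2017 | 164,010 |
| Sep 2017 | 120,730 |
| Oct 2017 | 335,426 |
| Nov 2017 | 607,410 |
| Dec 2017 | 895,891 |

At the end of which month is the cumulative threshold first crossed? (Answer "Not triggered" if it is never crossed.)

Aug 2017

Through Jan 2017: 132,557
Through Feb 2017: 149,222
Through Mar 2017: 920,470
Through Apr 2017: 937,731
Through May 2017: 961,899
Through Jun 2017: 973,750
Through Jul 2017: 1,257,139
Through Aug 2017: 1,421,149 ← exceeds threshold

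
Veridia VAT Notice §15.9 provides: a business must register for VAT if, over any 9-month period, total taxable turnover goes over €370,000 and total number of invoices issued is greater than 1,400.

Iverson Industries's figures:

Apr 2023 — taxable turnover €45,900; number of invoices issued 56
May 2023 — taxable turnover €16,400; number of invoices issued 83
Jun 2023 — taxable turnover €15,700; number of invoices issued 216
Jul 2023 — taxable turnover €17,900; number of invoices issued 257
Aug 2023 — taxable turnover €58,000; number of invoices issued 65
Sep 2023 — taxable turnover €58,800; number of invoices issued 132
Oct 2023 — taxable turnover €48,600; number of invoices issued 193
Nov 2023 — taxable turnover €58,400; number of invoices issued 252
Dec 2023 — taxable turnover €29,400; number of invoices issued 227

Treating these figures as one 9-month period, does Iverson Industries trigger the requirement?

Total taxable turnover: €45,900 + €16,400 + €15,700 + €17,900 + €58,000 + €58,800 + €48,600 + €58,400 + €29,400 = €349,100 (≤ €370,000).
Total number of invoices issued: 56 + 83 + 216 + 257 + 65 + 132 + 193 + 252 + 227 = 1,481 (> 1,400).
The test is 'and': the rule requires both, and at least one is not exceeded.

No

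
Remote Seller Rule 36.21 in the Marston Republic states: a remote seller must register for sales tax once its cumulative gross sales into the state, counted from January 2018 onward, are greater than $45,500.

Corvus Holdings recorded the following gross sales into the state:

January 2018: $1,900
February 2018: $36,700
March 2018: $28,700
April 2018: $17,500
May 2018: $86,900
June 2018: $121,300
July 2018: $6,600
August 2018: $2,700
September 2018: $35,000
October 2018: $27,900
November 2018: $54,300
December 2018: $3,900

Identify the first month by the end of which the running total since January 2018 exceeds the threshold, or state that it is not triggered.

March 2018

Through January 2018: $1,900
Through February 2018: $38,600
Through March 2018: $67,300 ← exceeds threshold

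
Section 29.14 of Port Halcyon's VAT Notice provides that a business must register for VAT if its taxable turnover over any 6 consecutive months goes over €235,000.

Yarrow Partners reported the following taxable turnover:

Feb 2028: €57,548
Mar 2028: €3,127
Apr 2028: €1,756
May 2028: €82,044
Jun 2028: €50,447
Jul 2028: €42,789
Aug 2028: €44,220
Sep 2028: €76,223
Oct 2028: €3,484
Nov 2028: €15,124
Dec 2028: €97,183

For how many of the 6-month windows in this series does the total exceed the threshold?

4

Feb 2028–Jul 2028: €57,548 + €3,127 + €1,756 + €82,044 + €50,447 + €42,789 = €237,711 (over)
Mar 2028–Aug 2028: €3,127 + €1,756 + €82,044 + €50,447 + €42,789 + €44,220 = €224,383 (under)
Apr 2028–Sep 2028: €1,756 + €82,044 + €50,447 + €42,789 + €44,220 + €76,223 = €297,479 (over)
May 2028–Oct 2028: €82,044 + €50,447 + €42,789 + €44,220 + €76,223 + €3,484 = €299,207 (over)
Jun 2028–Nov 2028: €50,447 + €42,789 + €44,220 + €76,223 + €3,484 + €15,124 = €232,287 (under)
Jul 2028–Dec 2028: €42,789 + €44,220 + €76,223 + €3,484 + €15,124 + €97,183 = €279,023 (over)
4 windows exceed the threshold.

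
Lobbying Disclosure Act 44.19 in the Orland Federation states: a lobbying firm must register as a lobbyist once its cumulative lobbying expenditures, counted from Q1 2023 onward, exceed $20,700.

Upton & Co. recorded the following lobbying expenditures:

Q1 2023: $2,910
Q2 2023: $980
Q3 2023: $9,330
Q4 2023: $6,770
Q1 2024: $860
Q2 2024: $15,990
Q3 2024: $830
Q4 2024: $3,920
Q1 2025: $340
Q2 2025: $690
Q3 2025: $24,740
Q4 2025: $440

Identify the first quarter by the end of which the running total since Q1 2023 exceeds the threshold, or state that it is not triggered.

Through Q1 2023: $2,910
Through Q2 2023: $3,890
Through Q3 2023: $13,220
Through Q4 2023: $19,990
Through Q1 2024: $20,850 ← exceeds threshold

Q1 2024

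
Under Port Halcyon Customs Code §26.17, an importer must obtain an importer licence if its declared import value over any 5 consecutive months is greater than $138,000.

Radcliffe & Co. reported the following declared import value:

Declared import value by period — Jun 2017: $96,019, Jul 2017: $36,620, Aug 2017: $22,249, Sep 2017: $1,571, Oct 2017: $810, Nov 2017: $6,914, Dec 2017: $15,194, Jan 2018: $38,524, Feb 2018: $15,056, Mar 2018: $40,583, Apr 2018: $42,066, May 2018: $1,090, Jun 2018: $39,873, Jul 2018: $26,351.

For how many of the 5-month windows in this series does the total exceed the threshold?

Jun 2017–Oct 2017: $96,019 + $36,620 + $22,249 + $1,571 + $810 = $157,269 (over)
Jul 2017–Nov 2017: $36,620 + $22,249 + $1,571 + $810 + $6,914 = $68,164 (under)
Aug 2017–Dec 2017: $22,249 + $1,571 + $810 + $6,914 + $15,194 = $46,738 (under)
Sep 2017–Jan 2018: $1,571 + $810 + $6,914 + $15,194 + $38,524 = $63,013 (under)
Oct 2017–Feb 2018: $810 + $6,914 + $15,194 + $38,524 + $15,056 = $76,498 (under)
Nov 2017–Mar 2018: $6,914 + $15,194 + $38,524 + $15,056 + $40,583 = $116,271 (under)
Dec 2017–Apr 2018: $15,194 + $38,524 + $15,056 + $40,583 + $42,066 = $151,423 (over)
Jan 2018–May 2018: $38,524 + $15,056 + $40,583 + $42,066 + $1,090 = $137,319 (under)
Feb 2018–Jun 2018: $15,056 + $40,583 + $42,066 + $1,090 + $39,873 = $138,668 (over)
Mar 2018–Jul 2018: $40,583 + $42,066 + $1,090 + $39,873 + $26,351 = $149,963 (over)
4 windows exceed the threshold.

4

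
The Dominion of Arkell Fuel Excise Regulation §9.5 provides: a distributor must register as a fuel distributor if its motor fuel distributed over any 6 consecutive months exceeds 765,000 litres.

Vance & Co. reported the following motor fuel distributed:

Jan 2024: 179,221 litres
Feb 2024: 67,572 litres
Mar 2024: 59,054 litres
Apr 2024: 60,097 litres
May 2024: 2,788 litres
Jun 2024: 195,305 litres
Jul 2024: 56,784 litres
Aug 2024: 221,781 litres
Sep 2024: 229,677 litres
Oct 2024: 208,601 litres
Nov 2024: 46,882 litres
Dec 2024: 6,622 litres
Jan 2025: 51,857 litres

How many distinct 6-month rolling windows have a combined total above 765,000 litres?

5

Jan 2024–Jun 2024: 179,221 litres + 67,572 litres + 59,054 litres + 60,097 litres + 2,788 litres + 195,305 litres = 564,037 litres (under)
Feb 2024–Jul 2024: 67,572 litres + 59,054 litres + 60,097 litres + 2,788 litres + 195,305 litres + 56,784 litres = 441,600 litres (under)
Mar 2024–Aug 2024: 59,054 litres + 60,097 litres + 2,788 litres + 195,305 litres + 56,784 litres + 221,781 litres = 595,809 litres (under)
Apr 2024–Sep 2024: 60,097 litres + 2,788 litres + 195,305 litres + 56,784 litres + 221,781 litres + 229,677 litres = 766,432 litres (over)
May 2024–Oct 2024: 2,788 litres + 195,305 litres + 56,784 litres + 221,781 litres + 229,677 litres + 208,601 litres = 914,936 litres (over)
Jun 2024–Nov 2024: 195,305 litres + 56,784 litres + 221,781 litres + 229,677 litres + 208,601 litres + 46,882 litres = 959,030 litres (over)
Jul 2024–Dec 2024: 56,784 litres + 221,781 litres + 229,677 litres + 208,601 litres + 46,882 litres + 6,622 litres = 770,347 litres (over)
Aug 2024–Jan 2025: 221,781 litres + 229,677 litres + 208,601 litres + 46,882 litres + 6,622 litres + 51,857 litres = 765,420 litres (over)
5 windows exceed the threshold.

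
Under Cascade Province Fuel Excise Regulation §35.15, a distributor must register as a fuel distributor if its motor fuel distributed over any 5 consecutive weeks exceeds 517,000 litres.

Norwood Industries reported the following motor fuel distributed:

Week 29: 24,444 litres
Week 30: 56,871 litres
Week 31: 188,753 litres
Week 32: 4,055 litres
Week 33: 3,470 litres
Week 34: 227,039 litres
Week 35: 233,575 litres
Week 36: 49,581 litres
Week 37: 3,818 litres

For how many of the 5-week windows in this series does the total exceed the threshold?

Week 29–Week 33: 24,444 litres + 56,871 litres + 188,753 litres + 4,055 litres + 3,470 litres = 277,593 litres (under)
Week 30–Week 34: 56,871 litres + 188,753 litres + 4,055 litres + 3,470 litres + 227,039 litres = 480,188 litres (under)
Week 31–Week 35: 188,753 litres + 4,055 litres + 3,470 litres + 227,039 litres + 233,575 litres = 656,892 litres (over)
Week 32–Week 36: 4,055 litres + 3,470 litres + 227,039 litres + 233,575 litres + 49,581 litres = 517,720 litres (over)
Week 33–Week 37: 3,470 litres + 227,039 litres + 233,575 litres + 49,581 litres + 3,818 litres = 517,483 litres (over)
3 windows exceed the threshold.

3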